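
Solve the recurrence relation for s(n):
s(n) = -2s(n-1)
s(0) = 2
This is a homogeneous first-order recurrence with ratio -2.
By induction s(n) = s(0) · (-2)^n = 2 \left(-2\right)^{n}.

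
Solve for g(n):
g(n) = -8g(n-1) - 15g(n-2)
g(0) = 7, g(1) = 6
Characteristic equation: x² + 8x + 15 = 0, which factors as (x - (-5))(x - (-3)) = 0.
Roots r₁ = -5, r₂ = -3 (distinct).
General solution: g(n) = A·(-5)^n + B·(-3)^n.
From g(0) = 7: A + B = 7.
From g(1) = 6: -5A - 3B = 6.
Solving: A = - \frac{27}{2}, B = \frac{41}{2}.
So g(n) = \frac{41 \left(-3\right)^{n}}{2} - \frac{27 \left(-5\right)^{n}}{2}.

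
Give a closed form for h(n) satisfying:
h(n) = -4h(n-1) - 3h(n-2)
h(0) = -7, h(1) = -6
Characteristic equation: x² + 4x + 3 = 0, which factors as (x - (-1))(x - (-3)) = 0.
Roots r₁ = -1, r₂ = -3 (distinct).
General solution: h(n) = A·(-1)^n + B·(-3)^n.
From h(0) = -7: A + B = -7.
From h(1) = -6: -A - 3B = -6.
Solving: A = - \frac{27}{2}, B = \frac{13}{2}.
So h(n) = - \frac{27 \left(-1\right)^{n}}{2} + \frac{13 \left(-3\right)^{n}}{2}.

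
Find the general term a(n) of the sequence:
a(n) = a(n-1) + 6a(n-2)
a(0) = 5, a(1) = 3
Characteristic equation: x² - x - 6 = 0, which factors as (x - (-2))(x - (3)) = 0.
Roots r₁ = -2, r₂ = 3 (distinct).
General solution: a(n) = A·(-2)^n + B·(3)^n.
From a(0) = 5: A + B = 5.
From a(1) = 3: -2A + 3B = 3.
Solving: A = \frac{12}{5}, B = \frac{13}{5}.
So a(n) = \frac{12 \left(-2\right)^{n}}{5} + \frac{13 \cdot 3^{n}}{5}.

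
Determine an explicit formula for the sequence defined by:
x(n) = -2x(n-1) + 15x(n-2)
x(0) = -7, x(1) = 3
Characteristic equation: x² + 2x - 15 = 0, which factors as (x - (3))(x - (-5)) = 0.
Roots r₁ = 3, r₂ = -5 (distinct).
General solution: x(n) = A·(3)^n + B·(-5)^n.
From x(0) = -7: A + B = -7.
From x(1) = 3: 3A - 5B = 3.
Solving: A = -4, B = -3.
So x(n) = - 3 \left(-5\right)^{n} - 4 \cdot 3^{n}.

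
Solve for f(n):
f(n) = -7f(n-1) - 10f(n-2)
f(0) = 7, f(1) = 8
Characteristic equation: x² + 7x + 10 = 0, which factors as (x - (-2))(x - (-5)) = 0.
Roots r₁ = -2, r₂ = -5 (distinct).
General solution: f(n) = A·(-2)^n + B·(-5)^n.
From f(0) = 7: A + B = 7.
From f(1) = 8: -2A - 5B = 8.
Solving: A = \frac{43}{3}, B = - \frac{22}{3}.
So f(n) = \frac{43 \left(-2\right)^{n}}{3} - \frac{22 \left(-5\right)^{n}}{3}.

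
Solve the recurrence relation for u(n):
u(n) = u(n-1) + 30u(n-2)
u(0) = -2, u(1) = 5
Characteristic equation: x² - x - 30 = 0, which factors as (x - (-5))(x - (6)) = 0.
Roots r₁ = -5, r₂ = 6 (distinct).
General solution: u(n) = A·(-5)^n + B·(6)^n.
From u(0) = -2: A + B = -2.
From u(1) = 5: -5A + 6B = 5.
Solving: A = - \frac{17}{11}, B = - \frac{5}{11}.
So u(n) = - \frac{17 \left(-5\right)^{n}}{11} - \frac{5 \cdot 6^{n}}{11}.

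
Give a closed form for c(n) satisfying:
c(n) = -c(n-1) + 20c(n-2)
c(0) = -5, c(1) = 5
Characteristic equation: x² + x - 20 = 0, which factors as (x - (-5))(x - (4)) = 0.
Roots r₁ = -5, r₂ = 4 (distinct).
General solution: c(n) = A·(-5)^n + B·(4)^n.
From c(0) = -5: A + B = -5.
From c(1) = 5: -5A + 4B = 5.
Solving: A = - \frac{25}{9}, B = - \frac{20}{9}.
So c(n) = - \frac{25 \left(-5\right)^{n}}{9} - \frac{20 \cdot 4^{n}}{9}.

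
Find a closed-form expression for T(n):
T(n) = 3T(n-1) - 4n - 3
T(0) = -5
First-order linear with linear forcing.
Homogeneous solution: T_h(n) = A·(3)^n.
Try particular T_p(n) = pn + q. Substituting:
  pn + q = 3(p(n-1) + q) - 4n - 3.
Matching the n-coefficient: p = 3p - 4 ⇒ p = 2.
Matching constants: q = -3p + 3q - 3 ⇒ q = \frac{9}{2}.
General: T(n) = A·(3)^n + 2 n + \frac{9}{2}.
Apply T(0) = -5: A + \frac{9}{2} = -5 ⇒ A = - \frac{19}{2}.
So T(n) = - \frac{19 \cdot 3^{n}}{2} + 2 n + \frac{9}{2}.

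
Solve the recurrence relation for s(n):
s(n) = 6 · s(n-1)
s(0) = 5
Pure geometric recurrence with ratio 6.
By induction s(n) = s(0) · (6)^n = 5 \cdot 6^{n}.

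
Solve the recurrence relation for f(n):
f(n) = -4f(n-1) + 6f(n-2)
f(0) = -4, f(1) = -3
Characteristic equation: x² + 4x - 6 = 0.
Discriminant Δ = (-4)² + 4·(6) = 40.
Roots r₁,₂ = (-4 ± √40)/2, so r₁ = -2 + \sqrt{10}, r₂ = - \sqrt{10} - 2.
General solution: f(n) = A·r₁^n + B·r₂^n.
From the initial conditions, A + B = -4 and r₁A + r₂B = -3.
Since r₁ - r₂ = √40: A = (-3 - (-4)r₂)/√40 = -2 - \frac{11 \sqrt{10}}{20}, and B = -4 - A = -2 + \frac{11 \sqrt{10}}{20}.
So f(n) = \left(-2 - \frac{11 \sqrt{10}}{20}\right)\left(-2 + \sqrt{10}\right)^n + \left(-2 + \frac{11 \sqrt{10}}{20}\right)\left(- \sqrt{10} - 2\right)^n.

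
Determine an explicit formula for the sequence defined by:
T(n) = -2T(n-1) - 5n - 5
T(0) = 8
First-order linear with linear forcing.
Homogeneous solution: T_h(n) = A·(-2)^n.
Try particular T_p(n) = pn + q. Substituting:
  pn + q = -2(p(n-1) + q) - 5n - 5.
Matching the n-coefficient: p = -2p - 5 ⇒ p = - \frac{5}{3}.
Matching constants: q = 2p - 2q - 5 ⇒ q = - \frac{25}{9}.
General: T(n) = A·(-2)^n - \frac{5 n}{3} - \frac{25}{9}.
Apply T(0) = 8: A - \frac{25}{9} = 8 ⇒ A = \frac{97}{9}.
So T(n) = \frac{97 \left(-2\right)^{n}}{9} - \frac{5 n}{3} - \frac{25}{9}.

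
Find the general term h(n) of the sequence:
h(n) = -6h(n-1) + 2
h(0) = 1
First-order linear non-homogeneous.
Homogeneous solution: h_h(n) = A·(-6)^n.
Try constant particular solution h_p = K: K = -6K + 2 ⇒ K = \frac{2}{7}.
General: h(n) = A·(-6)^n + \frac{2}{7}.
Apply h(0) = 1: A + \frac{2}{7} = 1 ⇒ A = \frac{5}{7}.
So h(n) = \frac{5 \left(-6\right)^{n}}{7} + \frac{2}{7}.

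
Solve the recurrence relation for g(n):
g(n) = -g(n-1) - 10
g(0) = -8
First-order linear non-homogeneous.
Homogeneous solution: g_h(n) = A·(-1)^n.
Try constant particular solution g_p = K: K = -K - 10 ⇒ K = -5.
General: g(n) = A·(-1)^n - 5.
Apply g(0) = -8: A - 5 = -8 ⇒ A = -3.
So g(n) = - 3 \left(-1\right)^{n} - 5.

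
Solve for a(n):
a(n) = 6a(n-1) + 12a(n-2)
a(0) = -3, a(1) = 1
Characteristic equation: x² - 6x - 12 = 0.
Discriminant Δ = (6)² + 4·(12) = 84.
Roots r₁,₂ = (6 ± √84)/2, so r₁ = 3 + \sqrt{21}, r₂ = 3 - \sqrt{21}.
General solution: a(n) = A·r₁^n + B·r₂^n.
From the initial conditions, A + B = -3 and r₁A + r₂B = 1.
Since r₁ - r₂ = √84: A = (1 - (-3)r₂)/√84 = - \frac{3}{2} + \frac{5 \sqrt{21}}{21}, and B = -3 - A = - \frac{3}{2} - \frac{5 \sqrt{21}}{21}.
So a(n) = \left(- \frac{3}{2} + \frac{5 \sqrt{21}}{21}\right)\left(3 + \sqrt{21}\right)^n + \left(- \frac{3}{2} - \frac{5 \sqrt{21}}{21}\right)\left(3 - \sqrt{21}\right)^n.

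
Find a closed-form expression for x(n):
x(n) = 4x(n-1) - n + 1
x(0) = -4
First-order linear with linear forcing.
Homogeneous solution: x_h(n) = A·(4)^n.
Try particular x_p(n) = pn + q. Substituting:
  pn + q = 4(p(n-1) + q) - n + 1.
Matching the n-coefficient: p = 4p - 1 ⇒ p = \frac{1}{3}.
Matching constants: q = -4p + 4q + 1 ⇒ q = \frac{1}{9}.
General: x(n) = A·(4)^n + \frac{n}{3} + \frac{1}{9}.
Apply x(0) = -4: A + \frac{1}{9} = -4 ⇒ A = - \frac{37}{9}.
So x(n) = - \frac{37 \cdot 4^{n}}{9} + \frac{n}{3} + \frac{1}{9}.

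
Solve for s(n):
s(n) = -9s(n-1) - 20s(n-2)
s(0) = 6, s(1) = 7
Characteristic equation: x² + 9x + 20 = 0, which factors as (x - (-4))(x - (-5)) = 0.
Roots r₁ = -4, r₂ = -5 (distinct).
General solution: s(n) = A·(-4)^n + B·(-5)^n.
From s(0) = 6: A + B = 6.
From s(1) = 7: -4A - 5B = 7.
Solving: A = 37, B = -31.
So s(n) = 37 \left(-4\right)^{n} - 31 \left(-5\right)^{n}.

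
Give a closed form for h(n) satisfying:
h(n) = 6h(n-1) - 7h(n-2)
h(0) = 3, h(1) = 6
Characteristic equation: x² - 6x + 7 = 0.
Discriminant Δ = (6)² + 4·(-7) = 8.
Roots r₁,₂ = (6 ± √8)/2, so r₁ = \sqrt{2} + 3, r₂ = 3 - \sqrt{2}.
General solution: h(n) = A·r₁^n + B·r₂^n.
From the initial conditions, A + B = 3 and r₁A + r₂B = 6.
Since r₁ - r₂ = √8: A = (6 - (3)r₂)/√8 = \frac{3}{2} - \frac{3 \sqrt{2}}{4}, and B = 3 - A = \frac{3 \sqrt{2}}{4} + \frac{3}{2}.
So h(n) = \left(\frac{3}{2} - \frac{3 \sqrt{2}}{4}\right)\left(\sqrt{2} + 3\right)^n + \left(\frac{3 \sqrt{2}}{4} + \frac{3}{2}\right)\left(3 - \sqrt{2}\right)^n.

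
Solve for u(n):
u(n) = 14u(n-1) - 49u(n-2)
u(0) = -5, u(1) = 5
Characteristic equation: x² - 14x + 49 = 0, which is (x - (7))².
Repeated root r = 7.
General solution: u(n) = (A + Bn)·(7)^n.
From u(0) = -5: A = -5.
From u(1) = 5: (A + B)·(7) = 5 ⇒ B = \frac{40}{7}.
So u(n) = \left(\frac{40 n}{7} - 5\right) \cdot (7)^n.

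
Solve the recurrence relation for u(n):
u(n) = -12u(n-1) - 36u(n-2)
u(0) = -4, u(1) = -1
Characteristic equation: x² + 12x + 36 = 0, which is (x - (-6))².
Repeated root r = -6.
General solution: u(n) = (A + Bn)·(-6)^n.
From u(0) = -4: A = -4.
From u(1) = -1: (A + B)·(-6) = -1 ⇒ B = \frac{25}{6}.
So u(n) = \left(\frac{25 n}{6} - 4\right) \cdot (-6)^n.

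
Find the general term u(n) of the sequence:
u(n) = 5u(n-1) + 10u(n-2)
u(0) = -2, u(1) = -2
Characteristic equation: x² - 5x - 10 = 0.
Discriminant Δ = (5)² + 4·(10) = 65.
Roots r₁,₂ = (5 ± √65)/2, so r₁ = \frac{5}{2} + \frac{\sqrt{65}}{2}, r₂ = \frac{5}{2} - \frac{\sqrt{65}}{2}.
General solution: u(n) = A·r₁^n + B·r₂^n.
From the initial conditions, A + B = -2 and r₁A + r₂B = -2.
Since r₁ - r₂ = √65: A = (-2 - (-2)r₂)/√65 = -1 + \frac{3 \sqrt{65}}{65}, and B = -2 - A = -1 - \frac{3 \sqrt{65}}{65}.
So u(n) = \left(-1 + \frac{3 \sqrt{65}}{65}\right)\left(\frac{5}{2} + \frac{\sqrt{65}}{2}\right)^n + \left(-1 - \frac{3 \sqrt{65}}{65}\right)\left(\frac{5}{2} - \frac{\sqrt{65}}{2}\right)^n.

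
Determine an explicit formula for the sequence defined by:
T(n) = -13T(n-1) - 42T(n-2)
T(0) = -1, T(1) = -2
Characteristic equation: x² + 13x + 42 = 0, which factors as (x - (-7))(x - (-6)) = 0.
Roots r₁ = -7, r₂ = -6 (distinct).
General solution: T(n) = A·(-7)^n + B·(-6)^n.
From T(0) = -1: A + B = -1.
From T(1) = -2: -7A - 6B = -2.
Solving: A = 8, B = -9.
So T(n) = - 9 \left(-6\right)^{n} + 8 \left(-7\right)^{n}.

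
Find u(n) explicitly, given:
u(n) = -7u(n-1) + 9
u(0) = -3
First-order linear non-homogeneous.
Homogeneous solution: u_h(n) = A·(-7)^n.
Try constant particular solution u_p = K: K = -7K + 9 ⇒ K = \frac{9}{8}.
General: u(n) = A·(-7)^n + \frac{9}{8}.
Apply u(0) = -3: A + \frac{9}{8} = -3 ⇒ A = - \frac{33}{8}.
So u(n) = \frac{9}{8} - \frac{33 \left(-7\right)^{n}}{8}.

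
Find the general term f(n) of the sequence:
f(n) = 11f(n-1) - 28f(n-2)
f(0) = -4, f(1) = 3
Characteristic equation: x² - 11x + 28 = 0, which factors as (x - (7))(x - (4)) = 0.
Roots r₁ = 7, r₂ = 4 (distinct).
General solution: f(n) = A·(7)^n + B·(4)^n.
From f(0) = -4: A + B = -4.
From f(1) = 3: 7A + 4B = 3.
Solving: A = \frac{19}{3}, B = - \frac{31}{3}.
So f(n) = - \frac{31 \cdot 4^{n}}{3} + \frac{19 \cdot 7^{n}}{3}.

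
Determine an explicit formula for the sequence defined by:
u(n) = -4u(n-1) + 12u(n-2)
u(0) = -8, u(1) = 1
Characteristic equation: x² + 4x - 12 = 0, which factors as (x - (2))(x - (-6)) = 0.
Roots r₁ = 2, r₂ = -6 (distinct).
General solution: u(n) = A·(2)^n + B·(-6)^n.
From u(0) = -8: A + B = -8.
From u(1) = 1: 2A - 6B = 1.
Solving: A = - \frac{47}{8}, B = - \frac{17}{8}.
So u(n) = - \frac{17 \left(-6\right)^{n}}{8} - \frac{47 \cdot 2^{n}}{8}.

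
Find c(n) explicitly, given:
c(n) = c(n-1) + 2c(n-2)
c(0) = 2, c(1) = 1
Characteristic equation: x² - x - 2 = 0, which factors as (x - (2))(x - (-1)) = 0.
Roots r₁ = 2, r₂ = -1 (distinct).
General solution: c(n) = A·(2)^n + B·(-1)^n.
From c(0) = 2: A + B = 2.
From c(1) = 1: 2A - B = 1.
Solving: A = 1, B = 1.
So c(n) = \left(-1\right)^{n} + 2^{n}.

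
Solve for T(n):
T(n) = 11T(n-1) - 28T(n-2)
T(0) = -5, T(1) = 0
Characteristic equation: x² - 11x + 28 = 0, which factors as (x - (4))(x - (7)) = 0.
Roots r₁ = 4, r₂ = 7 (distinct).
General solution: T(n) = A·(4)^n + B·(7)^n.
From T(0) = -5: A + B = -5.
From T(1) = 0: 4A + 7B = 0.
Solving: A = - \frac{35}{3}, B = \frac{20}{3}.
So T(n) = - \frac{35 \cdot 4^{n}}{3} + \frac{20 \cdot 7^{n}}{3}.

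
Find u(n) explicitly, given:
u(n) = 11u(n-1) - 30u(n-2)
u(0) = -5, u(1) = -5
Characteristic equation: x² - 11x + 30 = 0, which factors as (x - (6))(x - (5)) = 0.
Roots r₁ = 6, r₂ = 5 (distinct).
General solution: u(n) = A·(6)^n + B·(5)^n.
From u(0) = -5: A + B = -5.
From u(1) = -5: 6A + 5B = -5.
Solving: A = 20, B = -25.
So u(n) = - 25 \cdot 5^{n} + 20 \cdot 6^{n}.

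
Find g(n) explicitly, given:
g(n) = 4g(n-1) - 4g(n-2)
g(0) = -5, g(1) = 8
Characteristic equation: x² - 4x + 4 = 0, which is (x - (2))².
Repeated root r = 2.
General solution: g(n) = (A + Bn)·(2)^n.
From g(0) = -5: A = -5.
From g(1) = 8: (A + B)·(2) = 8 ⇒ B = 9.
So g(n) = \left(9 n - 5\right) \cdot (2)^n.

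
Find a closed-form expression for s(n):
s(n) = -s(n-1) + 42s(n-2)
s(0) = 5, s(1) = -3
Characteristic equation: x² + x - 42 = 0, which factors as (x - (6))(x - (-7)) = 0.
Roots r₁ = 6, r₂ = -7 (distinct).
General solution: s(n) = A·(6)^n + B·(-7)^n.
From s(0) = 5: A + B = 5.
From s(1) = -3: 6A - 7B = -3.
Solving: A = \frac{32}{13}, B = \frac{33}{13}.
So s(n) = \frac{33 \left(-7\right)^{n}}{13} + \frac{32 \cdot 6^{n}}{13}.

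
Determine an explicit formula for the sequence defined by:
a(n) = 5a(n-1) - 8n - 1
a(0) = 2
First-order linear with linear forcing.
Homogeneous solution: a_h(n) = A·(5)^n.
Try particular a_p(n) = pn + q. Substituting:
  pn + q = 5(p(n-1) + q) - 8n - 1.
Matching the n-coefficient: p = 5p - 8 ⇒ p = 2.
Matching constants: q = -5p + 5q - 1 ⇒ q = \frac{11}{4}.
General: a(n) = A·(5)^n + 2 n + \frac{11}{4}.
Apply a(0) = 2: A + \frac{11}{4} = 2 ⇒ A = - \frac{3}{4}.
So a(n) = - \frac{3 \cdot 5^{n}}{4} + 2 n + \frac{11}{4}.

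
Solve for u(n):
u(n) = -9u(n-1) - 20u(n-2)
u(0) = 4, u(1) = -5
Characteristic equation: x² + 9x + 20 = 0, which factors as (x - (-5))(x - (-4)) = 0.
Roots r₁ = -5, r₂ = -4 (distinct).
General solution: u(n) = A·(-5)^n + B·(-4)^n.
From u(0) = 4: A + B = 4.
From u(1) = -5: -5A - 4B = -5.
Solving: A = -11, B = 15.
So u(n) = 15 \left(-4\right)^{n} - 11 \left(-5\right)^{n}.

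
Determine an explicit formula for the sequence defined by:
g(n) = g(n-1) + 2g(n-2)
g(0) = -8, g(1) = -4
Characteristic equation: x² - x - 2 = 0, which factors as (x - (-1))(x - (2)) = 0.
Roots r₁ = -1, r₂ = 2 (distinct).
General solution: g(n) = A·(-1)^n + B·(2)^n.
From g(0) = -8: A + B = -8.
From g(1) = -4: -A + 2B = -4.
Solving: A = -4, B = -4.
So g(n) = - 4 \left(-1\right)^{n} - 4 \cdot 2^{n}.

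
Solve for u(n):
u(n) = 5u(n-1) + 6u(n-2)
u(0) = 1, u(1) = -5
Characteristic equation: x² - 5x - 6 = 0, which factors as (x - (6))(x - (-1)) = 0.
Roots r₁ = 6, r₂ = -1 (distinct).
General solution: u(n) = A·(6)^n + B·(-1)^n.
From u(0) = 1: A + B = 1.
From u(1) = -5: 6A - B = -5.
Solving: A = - \frac{4}{7}, B = \frac{11}{7}.
So u(n) = \frac{11 \left(-1\right)^{n}}{7} - \frac{4 \cdot 6^{n}}{7}.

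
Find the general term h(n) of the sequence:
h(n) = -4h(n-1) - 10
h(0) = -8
First-order linear non-homogeneous.
Homogeneous solution: h_h(n) = A·(-4)^n.
Try constant particular solution h_p = K: K = -4K - 10 ⇒ K = -2.
General: h(n) = A·(-4)^n - 2.
Apply h(0) = -8: A - 2 = -8 ⇒ A = -6.
So h(n) = - 6 \left(-4\right)^{n} - 2.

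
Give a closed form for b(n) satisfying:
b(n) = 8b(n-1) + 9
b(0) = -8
First-order linear non-homogeneous.
Homogeneous solution: b_h(n) = A·(8)^n.
Try constant particular solution b_p = K: K = 8K + 9 ⇒ K = - \frac{9}{7}.
General: b(n) = A·(8)^n - \frac{9}{7}.
Apply b(0) = -8: A - \frac{9}{7} = -8 ⇒ A = - \frac{47}{7}.
So b(n) = - \frac{47 \cdot 8^{n}}{7} - \frac{9}{7}.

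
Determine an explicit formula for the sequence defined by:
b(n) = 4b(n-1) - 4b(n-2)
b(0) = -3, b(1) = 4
Characteristic equation: x² - 4x + 4 = 0, which is (x - (2))².
Repeated root r = 2.
General solution: b(n) = (A + Bn)·(2)^n.
From b(0) = -3: A = -3.
From b(1) = 4: (A + B)·(2) = 4 ⇒ B = 5.
So b(n) = \left(5 n - 3\right) \cdot (2)^n.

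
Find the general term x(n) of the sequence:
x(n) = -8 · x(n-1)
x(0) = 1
Pure geometric recurrence with ratio -8.
By induction x(n) = x(0) · (-8)^n = \left(-8\right)^{n}.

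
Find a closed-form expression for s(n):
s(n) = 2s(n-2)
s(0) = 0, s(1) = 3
Characteristic equation: x² - 2 = 0.
Discriminant Δ = (0)² + 4·(2) = 8.
Roots r₁,₂ = (0 ± √8)/2, so r₁ = \sqrt{2}, r₂ = - \sqrt{2}.
General solution: s(n) = A·r₁^n + B·r₂^n.
From the initial conditions, A + B = 0 and r₁A + r₂B = 3.
Since r₁ - r₂ = √8: A = (3 - (0)r₂)/√8 = \frac{3 \sqrt{2}}{4}, and B = 0 - A = - \frac{3 \sqrt{2}}{4}.
So s(n) = \left(\frac{3 \sqrt{2}}{4}\right)\left(\sqrt{2}\right)^n + \left(- \frac{3 \sqrt{2}}{4}\right)\left(- \sqrt{2}\right)^n.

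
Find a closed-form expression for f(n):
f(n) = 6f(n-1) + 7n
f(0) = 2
First-order linear with linear forcing.
Homogeneous solution: f_h(n) = A·(6)^n.
Try particular f_p(n) = pn + q. Substituting:
  pn + q = 6(p(n-1) + q) + 7n.
Matching the n-coefficient: p = 6p + 7 ⇒ p = - \frac{7}{5}.
Matching constants: q = -6p + 6q ⇒ q = - \frac{42}{25}.
General: f(n) = A·(6)^n - \frac{7 n}{5} - \frac{42}{25}.
Apply f(0) = 2: A - \frac{42}{25} = 2 ⇒ A = \frac{92}{25}.
So f(n) = \frac{92 \cdot 6^{n}}{25} - \frac{7 n}{5} - \frac{42}{25}.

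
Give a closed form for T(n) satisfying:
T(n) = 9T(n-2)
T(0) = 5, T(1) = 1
Characteristic equation: x² - 9 = 0, which factors as (x - (3))(x - (-3)) = 0.
Roots r₁ = 3, r₂ = -3 (distinct).
General solution: T(n) = A·(3)^n + B·(-3)^n.
From T(0) = 5: A + B = 5.
From T(1) = 1: 3A - 3B = 1.
Solving: A = \frac{8}{3}, B = \frac{7}{3}.
So T(n) = \frac{7 \left(-3\right)^{n}}{3} + \frac{8 \cdot 3^{n}}{3}.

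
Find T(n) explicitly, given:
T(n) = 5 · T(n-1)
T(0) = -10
Pure geometric recurrence with ratio 5.
By induction T(n) = T(0) · (5)^n = - 10 \cdot 5^{n}.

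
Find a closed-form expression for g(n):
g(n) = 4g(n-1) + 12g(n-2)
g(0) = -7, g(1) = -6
Characteristic equation: x² - 4x - 12 = 0, which factors as (x - (-2))(x - (6)) = 0.
Roots r₁ = -2, r₂ = 6 (distinct).
General solution: g(n) = A·(-2)^n + B·(6)^n.
From g(0) = -7: A + B = -7.
From g(1) = -6: -2A + 6B = -6.
Solving: A = - \frac{9}{2}, B = - \frac{5}{2}.
So g(n) = - \frac{9 \left(-2\right)^{n}}{2} - \frac{5 \cdot 6^{n}}{2}.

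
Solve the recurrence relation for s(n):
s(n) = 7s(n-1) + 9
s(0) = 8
First-order linear non-homogeneous.
Homogeneous solution: s_h(n) = A·(7)^n.
Try constant particular solution s_p = K: K = 7K + 9 ⇒ K = - \frac{3}{2}.
General: s(n) = A·(7)^n - \frac{3}{2}.
Apply s(0) = 8: A - \frac{3}{2} = 8 ⇒ A = \frac{19}{2}.
So s(n) = \frac{19 \cdot 7^{n}}{2} - \frac{3}{2}.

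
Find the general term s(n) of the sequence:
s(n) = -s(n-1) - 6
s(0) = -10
First-order linear non-homogeneous.
Homogeneous solution: s_h(n) = A·(-1)^n.
Try constant particular solution s_p = K: K = -K - 6 ⇒ K = -3.
General: s(n) = A·(-1)^n - 3.
Apply s(0) = -10: A - 3 = -10 ⇒ A = -7.
So s(n) = - 7 \left(-1\right)^{n} - 3.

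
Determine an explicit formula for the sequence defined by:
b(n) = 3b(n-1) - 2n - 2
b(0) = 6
First-order linear with linear forcing.
Homogeneous solution: b_h(n) = A·(3)^n.
Try particular b_p(n) = pn + q. Substituting:
  pn + q = 3(p(n-1) + q) - 2n - 2.
Matching the n-coefficient: p = 3p - 2 ⇒ p = 1.
Matching constants: q = -3p + 3q - 2 ⇒ q = \frac{5}{2}.
General: b(n) = A·(3)^n + n + \frac{5}{2}.
Apply b(0) = 6: A + \frac{5}{2} = 6 ⇒ A = \frac{7}{2}.
So b(n) = \frac{7 \cdot 3^{n}}{2} + n + \frac{5}{2}.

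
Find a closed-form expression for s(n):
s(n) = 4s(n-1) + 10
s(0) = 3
First-order linear non-homogeneous.
Homogeneous solution: s_h(n) = A·(4)^n.
Try constant particular solution s_p = K: K = 4K + 10 ⇒ K = - \frac{10}{3}.
General: s(n) = A·(4)^n - \frac{10}{3}.
Apply s(0) = 3: A - \frac{10}{3} = 3 ⇒ A = \frac{19}{3}.
So s(n) = \frac{19 \cdot 4^{n}}{3} - \frac{10}{3}.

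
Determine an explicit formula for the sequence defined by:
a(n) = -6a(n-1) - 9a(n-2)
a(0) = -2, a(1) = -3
Characteristic equation: x² + 6x + 9 = 0, which is (x - (-3))².
Repeated root r = -3.
General solution: a(n) = (A + Bn)·(-3)^n.
From a(0) = -2: A = -2.
From a(1) = -3: (A + B)·(-3) = -3 ⇒ B = 3.
So a(n) = \left(3 n - 2\right) \cdot (-3)^n.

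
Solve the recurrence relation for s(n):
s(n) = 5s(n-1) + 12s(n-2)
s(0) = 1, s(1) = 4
Characteristic equation: x² - 5x - 12 = 0.
Discriminant Δ = (5)² + 4·(12) = 73.
Roots r₁,₂ = (5 ± √73)/2, so r₁ = \frac{5}{2} + \frac{\sqrt{73}}{2}, r₂ = \frac{5}{2} - \frac{\sqrt{73}}{2}.
General solution: s(n) = A·r₁^n + B·r₂^n.
From the initial conditions, A + B = 1 and r₁A + r₂B = 4.
Since r₁ - r₂ = √73: A = (4 - (1)r₂)/√73 = \frac{3 \sqrt{73}}{146} + \frac{1}{2}, and B = 1 - A = \frac{1}{2} - \frac{3 \sqrt{73}}{146}.
So s(n) = \left(\frac{3 \sqrt{73}}{146} + \frac{1}{2}\right)\left(\frac{5}{2} + \frac{\sqrt{73}}{2}\right)^n + \left(\frac{1}{2} - \frac{3 \sqrt{73}}{146}\right)\left(\frac{5}{2} - \frac{\sqrt{73}}{2}\right)^n.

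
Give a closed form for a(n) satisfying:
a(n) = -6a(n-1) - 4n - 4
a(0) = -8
First-order linear with linear forcing.
Homogeneous solution: a_h(n) = A·(-6)^n.
Try particular a_p(n) = pn + q. Substituting:
  pn + q = -6(p(n-1) + q) - 4n - 4.
Matching the n-coefficient: p = -6p - 4 ⇒ p = - \frac{4}{7}.
Matching constants: q = 6p - 6q - 4 ⇒ q = - \frac{52}{49}.
General: a(n) = A·(-6)^n - \frac{4 n}{7} - \frac{52}{49}.
Apply a(0) = -8: A - \frac{52}{49} = -8 ⇒ A = - \frac{340}{49}.
So a(n) = - \frac{340 \left(-6\right)^{n}}{49} - \frac{4 n}{7} - \frac{52}{49}.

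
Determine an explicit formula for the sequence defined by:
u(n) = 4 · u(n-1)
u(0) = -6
Pure geometric recurrence with ratio 4.
By induction u(n) = u(0) · (4)^n = - 6 \cdot 4^{n}.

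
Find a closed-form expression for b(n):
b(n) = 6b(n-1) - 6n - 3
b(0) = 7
First-order linear with linear forcing.
Homogeneous solution: b_h(n) = A·(6)^n.
Try particular b_p(n) = pn + q. Substituting:
  pn + q = 6(p(n-1) + q) - 6n - 3.
Matching the n-coefficient: p = 6p - 6 ⇒ p = \frac{6}{5}.
Matching constants: q = -6p + 6q - 3 ⇒ q = \frac{51}{25}.
General: b(n) = A·(6)^n + \frac{6 n}{5} + \frac{51}{25}.
Apply b(0) = 7: A + \frac{51}{25} = 7 ⇒ A = \frac{124}{25}.
So b(n) = \frac{124 \cdot 6^{n}}{25} + \frac{6 n}{5} + \frac{51}{25}.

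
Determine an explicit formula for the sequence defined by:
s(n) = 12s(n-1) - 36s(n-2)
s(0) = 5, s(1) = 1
Characteristic equation: x² - 12x + 36 = 0, which is (x - (6))².
Repeated root r = 6.
General solution: s(n) = (A + Bn)·(6)^n.
From s(0) = 5: A = 5.
From s(1) = 1: (A + B)·(6) = 1 ⇒ B = - \frac{29}{6}.
So s(n) = \left(5 - \frac{29 n}{6}\right) \cdot (6)^n.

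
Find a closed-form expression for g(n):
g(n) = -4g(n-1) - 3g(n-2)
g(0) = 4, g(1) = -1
Characteristic equation: x² + 4x + 3 = 0, which factors as (x - (-3))(x - (-1)) = 0.
Roots r₁ = -3, r₂ = -1 (distinct).
General solution: g(n) = A·(-3)^n + B·(-1)^n.
From g(0) = 4: A + B = 4.
From g(1) = -1: -3A - B = -1.
Solving: A = - \frac{3}{2}, B = \frac{11}{2}.
So g(n) = \frac{11 \left(-1\right)^{n}}{2} - \frac{3 \left(-3\right)^{n}}{2}.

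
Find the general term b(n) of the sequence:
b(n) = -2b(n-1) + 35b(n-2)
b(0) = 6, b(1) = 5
Characteristic equation: x² + 2x - 35 = 0, which factors as (x - (-7))(x - (5)) = 0.
Roots r₁ = -7, r₂ = 5 (distinct).
General solution: b(n) = A·(-7)^n + B·(5)^n.
From b(0) = 6: A + B = 6.
From b(1) = 5: -7A + 5B = 5.
Solving: A = \frac{25}{12}, B = \frac{47}{12}.
So b(n) = \frac{25 \left(-7\right)^{n}}{12} + \frac{47 \cdot 5^{n}}{12}.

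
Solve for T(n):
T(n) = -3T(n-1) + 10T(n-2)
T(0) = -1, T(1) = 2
Characteristic equation: x² + 3x - 10 = 0, which factors as (x - (-5))(x - (2)) = 0.
Roots r₁ = -5, r₂ = 2 (distinct).
General solution: T(n) = A·(-5)^n + B·(2)^n.
From T(0) = -1: A + B = -1.
From T(1) = 2: -5A + 2B = 2.
Solving: A = - \frac{4}{7}, B = - \frac{3}{7}.
So T(n) = - \frac{4 \left(-5\right)^{n}}{7} - \frac{3 \cdot 2^{n}}{7}.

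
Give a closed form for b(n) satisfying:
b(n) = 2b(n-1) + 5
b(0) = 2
First-order linear non-homogeneous.
Homogeneous solution: b_h(n) = A·(2)^n.
Try constant particular solution b_p = K: K = 2K + 5 ⇒ K = -5.
General: b(n) = A·(2)^n - 5.
Apply b(0) = 2: A - 5 = 2 ⇒ A = 7.
So b(n) = 7 \cdot 2^{n} - 5.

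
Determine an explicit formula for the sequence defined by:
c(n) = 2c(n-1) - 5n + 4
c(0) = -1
First-order linear with linear forcing.
Homogeneous solution: c_h(n) = A·(2)^n.
Try particular c_p(n) = pn + q. Substituting:
  pn + q = 2(p(n-1) + q) - 5n + 4.
Matching the n-coefficient: p = 2p - 5 ⇒ p = 5.
Matching constants: q = -2p + 2q + 4 ⇒ q = 6.
General: c(n) = A·(2)^n + 5 n + 6.
Apply c(0) = -1: A + 6 = -1 ⇒ A = -7.
So c(n) = - 7 \cdot 2^{n} + 5 n + 6.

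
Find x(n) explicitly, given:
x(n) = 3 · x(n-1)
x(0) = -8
Pure geometric recurrence with ratio 3.
By induction x(n) = x(0) · (3)^n = - 8 \cdot 3^{n}.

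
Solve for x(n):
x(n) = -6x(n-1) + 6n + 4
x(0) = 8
First-order linear with linear forcing.
Homogeneous solution: x_h(n) = A·(-6)^n.
Try particular x_p(n) = pn + q. Substituting:
  pn + q = -6(p(n-1) + q) + 6n + 4.
Matching the n-coefficient: p = -6p + 6 ⇒ p = \frac{6}{7}.
Matching constants: q = 6p - 6q + 4 ⇒ q = \frac{64}{49}.
General: x(n) = A·(-6)^n + \frac{6 n}{7} + \frac{64}{49}.
Apply x(0) = 8: A + \frac{64}{49} = 8 ⇒ A = \frac{328}{49}.
So x(n) = \frac{328 \left(-6\right)^{n}}{49} + \frac{6 n}{7} + \frac{64}{49}.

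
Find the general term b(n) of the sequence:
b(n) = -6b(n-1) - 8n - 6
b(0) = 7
First-order linear with linear forcing.
Homogeneous solution: b_h(n) = A·(-6)^n.
Try particular b_p(n) = pn + q. Substituting:
  pn + q = -6(p(n-1) + q) - 8n - 6.
Matching the n-coefficient: p = -6p - 8 ⇒ p = - \frac{8}{7}.
Matching constants: q = 6p - 6q - 6 ⇒ q = - \frac{90}{49}.
General: b(n) = A·(-6)^n - \frac{8 n}{7} - \frac{90}{49}.
Apply b(0) = 7: A - \frac{90}{49} = 7 ⇒ A = \frac{433}{49}.
So b(n) = \frac{433 \left(-6\right)^{n}}{49} - \frac{8 n}{7} - \frac{90}{49}.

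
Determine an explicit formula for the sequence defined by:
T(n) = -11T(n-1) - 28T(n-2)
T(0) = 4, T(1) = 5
Characteristic equation: x² + 11x + 28 = 0, which factors as (x - (-4))(x - (-7)) = 0.
Roots r₁ = -4, r₂ = -7 (distinct).
General solution: T(n) = A·(-4)^n + B·(-7)^n.
From T(0) = 4: A + B = 4.
From T(1) = 5: -4A - 7B = 5.
Solving: A = 11, B = -7.
So T(n) = 11 \left(-4\right)^{n} - 7 \left(-7\right)^{n}.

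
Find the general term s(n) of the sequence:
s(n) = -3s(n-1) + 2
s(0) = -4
First-order linear non-homogeneous.
Homogeneous solution: s_h(n) = A·(-3)^n.
Try constant particular solution s_p = K: K = -3K + 2 ⇒ K = \frac{1}{2}.
General: s(n) = A·(-3)^n + \frac{1}{2}.
Apply s(0) = -4: A + \frac{1}{2} = -4 ⇒ A = - \frac{9}{2}.
So s(n) = \frac{1}{2} - \frac{9 \left(-3\right)^{n}}{2}.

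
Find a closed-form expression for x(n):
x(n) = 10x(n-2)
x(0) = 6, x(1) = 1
Characteristic equation: x² - 10 = 0.
Discriminant Δ = (0)² + 4·(10) = 40.
Roots r₁,₂ = (0 ± √40)/2, so r₁ = \sqrt{10}, r₂ = - \sqrt{10}.
General solution: x(n) = A·r₁^n + B·r₂^n.
From the initial conditions, A + B = 6 and r₁A + r₂B = 1.
Since r₁ - r₂ = √40: A = (1 - (6)r₂)/√40 = \frac{\sqrt{10}}{20} + 3, and B = 6 - A = 3 - \frac{\sqrt{10}}{20}.
So x(n) = \left(\frac{\sqrt{10}}{20} + 3\right)\left(\sqrt{10}\right)^n + \left(3 - \frac{\sqrt{10}}{20}\right)\left(- \sqrt{10}\right)^n.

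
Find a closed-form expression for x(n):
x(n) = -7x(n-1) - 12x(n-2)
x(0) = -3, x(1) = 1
Characteristic equation: x² + 7x + 12 = 0, which factors as (x - (-4))(x - (-3)) = 0.
Roots r₁ = -4, r₂ = -3 (distinct).
General solution: x(n) = A·(-4)^n + B·(-3)^n.
From x(0) = -3: A + B = -3.
From x(1) = 1: -4A - 3B = 1.
Solving: A = 8, B = -11.
So x(n) = - 11 \left(-3\right)^{n} + 8 \left(-4\right)^{n}.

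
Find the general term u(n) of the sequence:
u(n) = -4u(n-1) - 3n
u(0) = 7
First-order linear with linear forcing.
Homogeneous solution: u_h(n) = A·(-4)^n.
Try particular u_p(n) = pn + q. Substituting:
  pn + q = -4(p(n-1) + q) - 3n.
Matching the n-coefficient: p = -4p - 3 ⇒ p = - \frac{3}{5}.
Matching constants: q = 4p - 4q ⇒ q = - \frac{12}{25}.
General: u(n) = A·(-4)^n - \frac{3 n}{5} - \frac{12}{25}.
Apply u(0) = 7: A - \frac{12}{25} = 7 ⇒ A = \frac{187}{25}.
So u(n) = \frac{187 \left(-4\right)^{n}}{25} - \frac{3 n}{5} - \frac{12}{25}.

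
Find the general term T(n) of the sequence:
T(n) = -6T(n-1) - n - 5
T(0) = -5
First-order linear with linear forcing.
Homogeneous solution: T_h(n) = A·(-6)^n.
Try particular T_p(n) = pn + q. Substituting:
  pn + q = -6(p(n-1) + q) - n - 5.
Matching the n-coefficient: p = -6p - 1 ⇒ p = - \frac{1}{7}.
Matching constants: q = 6p - 6q - 5 ⇒ q = - \frac{41}{49}.
General: T(n) = A·(-6)^n - \frac{n}{7} - \frac{41}{49}.
Apply T(0) = -5: A - \frac{41}{49} = -5 ⇒ A = - \frac{204}{49}.
So T(n) = - \frac{204 \left(-6\right)^{n}}{49} - \frac{n}{7} - \frac{41}{49}.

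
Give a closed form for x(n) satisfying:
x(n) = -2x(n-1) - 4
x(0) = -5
First-order linear non-homogeneous.
Homogeneous solution: x_h(n) = A·(-2)^n.
Try constant particular solution x_p = K: K = -2K - 4 ⇒ K = - \frac{4}{3}.
General: x(n) = A·(-2)^n - \frac{4}{3}.
Apply x(0) = -5: A - \frac{4}{3} = -5 ⇒ A = - \frac{11}{3}.
So x(n) = - \frac{11 \left(-2\right)^{n}}{3} - \frac{4}{3}.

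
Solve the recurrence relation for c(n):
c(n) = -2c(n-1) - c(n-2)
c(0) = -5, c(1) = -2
Characteristic equation: x² + 2x + 1 = 0, which is (x - (-1))².
Repeated root r = -1.
General solution: c(n) = (A + Bn)·(-1)^n.
From c(0) = -5: A = -5.
From c(1) = -2: (A + B)·(-1) = -2 ⇒ B = 7.
So c(n) = \left(7 n - 5\right) \cdot (-1)^n.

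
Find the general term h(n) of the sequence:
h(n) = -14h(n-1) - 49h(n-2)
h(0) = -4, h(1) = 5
Characteristic equation: x² + 14x + 49 = 0, which is (x - (-7))².
Repeated root r = -7.
General solution: h(n) = (A + Bn)·(-7)^n.
From h(0) = -4: A = -4.
From h(1) = 5: (A + B)·(-7) = 5 ⇒ B = \frac{23}{7}.
So h(n) = \left(\frac{23 n}{7} - 4\right) \cdot (-7)^n.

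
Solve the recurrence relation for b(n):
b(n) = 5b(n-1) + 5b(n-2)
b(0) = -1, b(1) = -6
Characteristic equation: x² - 5x - 5 = 0.
Discriminant Δ = (5)² + 4·(5) = 45.
Roots r₁,₂ = (5 ± √45)/2, so r₁ = \frac{5}{2} + \frac{3 \sqrt{5}}{2}, r₂ = \frac{5}{2} - \frac{3 \sqrt{5}}{2}.
General solution: b(n) = A·r₁^n + B·r₂^n.
From the initial conditions, A + B = -1 and r₁A + r₂B = -6.
Since r₁ - r₂ = √45: A = (-6 - (-1)r₂)/√45 = - \frac{7 \sqrt{5}}{30} - \frac{1}{2}, and B = -1 - A = - \frac{1}{2} + \frac{7 \sqrt{5}}{30}.
So b(n) = \left(- \frac{7 \sqrt{5}}{30} - \frac{1}{2}\right)\left(\frac{5}{2} + \frac{3 \sqrt{5}}{2}\right)^n + \left(- \frac{1}{2} + \frac{7 \sqrt{5}}{30}\right)\left(\frac{5}{2} - \frac{3 \sqrt{5}}{2}\right)^n.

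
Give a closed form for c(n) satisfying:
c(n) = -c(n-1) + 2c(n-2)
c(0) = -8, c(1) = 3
Characteristic equation: x² + x - 2 = 0, which factors as (x - (-2))(x - (1)) = 0.
Roots r₁ = -2, r₂ = 1 (distinct).
General solution: c(n) = A·(-2)^n + B·(1)^n.
From c(0) = -8: A + B = -8.
From c(1) = 3: -2A + B = 3.
Solving: A = - \frac{11}{3}, B = - \frac{13}{3}.
So c(n) = - \frac{11 \left(-2\right)^{n}}{3} - \frac{13}{3}.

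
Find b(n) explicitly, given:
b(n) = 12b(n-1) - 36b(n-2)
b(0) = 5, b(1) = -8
Characteristic equation: x² - 12x + 36 = 0, which is (x - (6))².
Repeated root r = 6.
General solution: b(n) = (A + Bn)·(6)^n.
From b(0) = 5: A = 5.
From b(1) = -8: (A + B)·(6) = -8 ⇒ B = - \frac{19}{3}.
So b(n) = \left(5 - \frac{19 n}{3}\right) \cdot (6)^n.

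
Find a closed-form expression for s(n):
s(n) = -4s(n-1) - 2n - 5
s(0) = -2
First-order linear with linear forcing.
Homogeneous solution: s_h(n) = A·(-4)^n.
Try particular s_p(n) = pn + q. Substituting:
  pn + q = -4(p(n-1) + q) - 2n - 5.
Matching the n-coefficient: p = -4p - 2 ⇒ p = - \frac{2}{5}.
Matching constants: q = 4p - 4q - 5 ⇒ q = - \frac{33}{25}.
General: s(n) = A·(-4)^n - \frac{2 n}{5} - \frac{33}{25}.
Apply s(0) = -2: A - \frac{33}{25} = -2 ⇒ A = - \frac{17}{25}.
So s(n) = - \frac{17 \left(-4\right)^{n}}{25} - \frac{2 n}{5} - \frac{33}{25}.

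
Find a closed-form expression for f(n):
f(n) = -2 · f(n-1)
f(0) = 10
Pure geometric recurrence with ratio -2.
By induction f(n) = f(0) · (-2)^n = 10 \left(-2\right)^{n}.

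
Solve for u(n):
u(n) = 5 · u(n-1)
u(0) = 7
Pure geometric recurrence with ratio 5.
By induction u(n) = u(0) · (5)^n = 7 \cdot 5^{n}.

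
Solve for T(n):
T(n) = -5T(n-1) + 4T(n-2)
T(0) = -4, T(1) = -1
Characteristic equation: x² + 5x - 4 = 0.
Discriminant Δ = (-5)² + 4·(4) = 41.
Roots r₁,₂ = (-5 ± √41)/2, so r₁ = - \frac{5}{2} + \frac{\sqrt{41}}{2}, r₂ = - \frac{\sqrt{41}}{2} - \frac{5}{2}.
General solution: T(n) = A·r₁^n + B·r₂^n.
From the initial conditions, A + B = -4 and r₁A + r₂B = -1.
Since r₁ - r₂ = √41: A = (-1 - (-4)r₂)/√41 = -2 - \frac{11 \sqrt{41}}{41}, and B = -4 - A = -2 + \frac{11 \sqrt{41}}{41}.
So T(n) = \left(-2 - \frac{11 \sqrt{41}}{41}\right)\left(- \frac{5}{2} + \frac{\sqrt{41}}{2}\right)^n + \left(-2 + \frac{11 \sqrt{41}}{41}\right)\left(- \frac{\sqrt{41}}{2} - \frac{5}{2}\right)^n.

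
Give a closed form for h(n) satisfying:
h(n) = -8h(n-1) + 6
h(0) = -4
First-order linear non-homogeneous.
Homogeneous solution: h_h(n) = A·(-8)^n.
Try constant particular solution h_p = K: K = -8K + 6 ⇒ K = \frac{2}{3}.
General: h(n) = A·(-8)^n + \frac{2}{3}.
Apply h(0) = -4: A + \frac{2}{3} = -4 ⇒ A = - \frac{14}{3}.
So h(n) = \frac{2}{3} - \frac{14 \left(-8\right)^{n}}{3}.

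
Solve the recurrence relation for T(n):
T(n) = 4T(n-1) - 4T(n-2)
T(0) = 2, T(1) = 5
Characteristic equation: x² - 4x + 4 = 0, which is (x - (2))².
Repeated root r = 2.
General solution: T(n) = (A + Bn)·(2)^n.
From T(0) = 2: A = 2.
From T(1) = 5: (A + B)·(2) = 5 ⇒ B = \frac{1}{2}.
So T(n) = \left(\frac{n}{2} + 2\right) \cdot (2)^n.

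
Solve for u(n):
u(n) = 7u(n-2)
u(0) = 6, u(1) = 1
Characteristic equation: x² - 7 = 0.
Discriminant Δ = (0)² + 4·(7) = 28.
Roots r₁,₂ = (0 ± √28)/2, so r₁ = \sqrt{7}, r₂ = - \sqrt{7}.
General solution: u(n) = A·r₁^n + B·r₂^n.
From the initial conditions, A + B = 6 and r₁A + r₂B = 1.
Since r₁ - r₂ = √28: A = (1 - (6)r₂)/√28 = \frac{\sqrt{7}}{14} + 3, and B = 6 - A = 3 - \frac{\sqrt{7}}{14}.
So u(n) = \left(\frac{\sqrt{7}}{14} + 3\right)\left(\sqrt{7}\right)^n + \left(3 - \frac{\sqrt{7}}{14}\right)\left(- \sqrt{7}\right)^n.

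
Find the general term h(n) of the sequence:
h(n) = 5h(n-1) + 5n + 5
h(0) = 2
First-order linear with linear forcing.
Homogeneous solution: h_h(n) = A·(5)^n.
Try particular h_p(n) = pn + q. Substituting:
  pn + q = 5(p(n-1) + q) + 5n + 5.
Matching the n-coefficient: p = 5p + 5 ⇒ p = - \frac{5}{4}.
Matching constants: q = -5p + 5q + 5 ⇒ q = - \frac{45}{16}.
General: h(n) = A·(5)^n - \frac{5 n}{4} - \frac{45}{16}.
Apply h(0) = 2: A - \frac{45}{16} = 2 ⇒ A = \frac{77}{16}.
So h(n) = \frac{77 \cdot 5^{n}}{16} - \frac{5 n}{4} - \frac{45}{16}.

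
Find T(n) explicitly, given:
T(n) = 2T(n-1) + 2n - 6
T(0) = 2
First-order linear with linear forcing.
Homogeneous solution: T_h(n) = A·(2)^n.
Try particular T_p(n) = pn + q. Substituting:
  pn + q = 2(p(n-1) + q) + 2n - 6.
Matching the n-coefficient: p = 2p + 2 ⇒ p = -2.
Matching constants: q = -2p + 2q - 6 ⇒ q = 2.
General: T(n) = A·(2)^n - 2 n + 2.
Apply T(0) = 2: A + 2 = 2 ⇒ A = 0.
So T(n) = 2 - 2 n.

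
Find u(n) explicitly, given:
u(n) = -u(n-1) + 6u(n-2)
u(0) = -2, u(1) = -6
Characteristic equation: x² + x - 6 = 0, which factors as (x - (2))(x - (-3)) = 0.
Roots r₁ = 2, r₂ = -3 (distinct).
General solution: u(n) = A·(2)^n + B·(-3)^n.
From u(0) = -2: A + B = -2.
From u(1) = -6: 2A - 3B = -6.
Solving: A = - \frac{12}{5}, B = \frac{2}{5}.
So u(n) = \frac{2 \left(-3\right)^{n}}{5} - \frac{12 \cdot 2^{n}}{5}.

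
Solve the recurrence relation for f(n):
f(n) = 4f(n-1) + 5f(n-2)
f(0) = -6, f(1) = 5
Characteristic equation: x² - 4x - 5 = 0, which factors as (x - (5))(x - (-1)) = 0.
Roots r₁ = 5, r₂ = -1 (distinct).
General solution: f(n) = A·(5)^n + B·(-1)^n.
From f(0) = -6: A + B = -6.
From f(1) = 5: 5A - B = 5.
Solving: A = - \frac{1}{6}, B = - \frac{35}{6}.
So f(n) = - \frac{35 \left(-1\right)^{n}}{6} - \frac{5^{n}}{6}.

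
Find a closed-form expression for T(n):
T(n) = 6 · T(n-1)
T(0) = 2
Pure geometric recurrence with ratio 6.
By induction T(n) = T(0) · (6)^n = 2 \cdot 6^{n}.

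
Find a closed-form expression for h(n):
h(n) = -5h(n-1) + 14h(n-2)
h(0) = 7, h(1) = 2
Characteristic equation: x² + 5x - 14 = 0, which factors as (x - (-7))(x - (2)) = 0.
Roots r₁ = -7, r₂ = 2 (distinct).
General solution: h(n) = A·(-7)^n + B·(2)^n.
From h(0) = 7: A + B = 7.
From h(1) = 2: -7A + 2B = 2.
Solving: A = \frac{4}{3}, B = \frac{17}{3}.
So h(n) = \frac{4 \left(-7\right)^{n}}{3} + \frac{17 \cdot 2^{n}}{3}.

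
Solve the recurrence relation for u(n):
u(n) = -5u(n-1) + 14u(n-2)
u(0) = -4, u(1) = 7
Characteristic equation: x² + 5x - 14 = 0, which factors as (x - (-7))(x - (2)) = 0.
Roots r₁ = -7, r₂ = 2 (distinct).
General solution: u(n) = A·(-7)^n + B·(2)^n.
From u(0) = -4: A + B = -4.
From u(1) = 7: -7A + 2B = 7.
Solving: A = - \frac{5}{3}, B = - \frac{7}{3}.
So u(n) = - \frac{5 \left(-7\right)^{n}}{3} - \frac{7 \cdot 2^{n}}{3}.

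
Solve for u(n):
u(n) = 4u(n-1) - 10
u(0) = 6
First-order linear non-homogeneous.
Homogeneous solution: u_h(n) = A·(4)^n.
Try constant particular solution u_p = K: K = 4K - 10 ⇒ K = \frac{10}{3}.
General: u(n) = A·(4)^n + \frac{10}{3}.
Apply u(0) = 6: A + \frac{10}{3} = 6 ⇒ A = \frac{8}{3}.
So u(n) = \frac{8 \cdot 4^{n}}{3} + \frac{10}{3}.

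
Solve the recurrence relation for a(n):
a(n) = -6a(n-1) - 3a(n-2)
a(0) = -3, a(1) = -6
Characteristic equation: x² + 6x + 3 = 0.
Discriminant Δ = (-6)² + 4·(-3) = 24.
Roots r₁,₂ = (-6 ± √24)/2, so r₁ = -3 + \sqrt{6}, r₂ = -3 - \sqrt{6}.
General solution: a(n) = A·r₁^n + B·r₂^n.
From the initial conditions, A + B = -3 and r₁A + r₂B = -6.
Since r₁ - r₂ = √24: A = (-6 - (-3)r₂)/√24 = - \frac{5 \sqrt{6}}{4} - \frac{3}{2}, and B = -3 - A = - \frac{3}{2} + \frac{5 \sqrt{6}}{4}.
So a(n) = \left(- \frac{5 \sqrt{6}}{4} - \frac{3}{2}\right)\left(-3 + \sqrt{6}\right)^n + \left(- \frac{3}{2} + \frac{5 \sqrt{6}}{4}\right)\left(-3 - \sqrt{6}\right)^n.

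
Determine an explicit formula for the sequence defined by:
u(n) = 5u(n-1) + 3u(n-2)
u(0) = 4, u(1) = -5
Characteristic equation: x² - 5x - 3 = 0.
Discriminant Δ = (5)² + 4·(3) = 37.
Roots r₁,₂ = (5 ± √37)/2, so r₁ = \frac{5}{2} + \frac{\sqrt{37}}{2}, r₂ = \frac{5}{2} - \frac{\sqrt{37}}{2}.
General solution: u(n) = A·r₁^n + B·r₂^n.
From the initial conditions, A + B = 4 and r₁A + r₂B = -5.
Since r₁ - r₂ = √37: A = (-5 - (4)r₂)/√37 = 2 - \frac{15 \sqrt{37}}{37}, and B = 4 - A = 2 + \frac{15 \sqrt{37}}{37}.
So u(n) = \left(2 - \frac{15 \sqrt{37}}{37}\right)\left(\frac{5}{2} + \frac{\sqrt{37}}{2}\right)^n + \left(2 + \frac{15 \sqrt{37}}{37}\right)\left(\frac{5}{2} - \frac{\sqrt{37}}{2}\right)^n.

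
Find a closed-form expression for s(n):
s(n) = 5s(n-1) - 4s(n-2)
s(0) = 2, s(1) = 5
Characteristic equation: x² - 5x + 4 = 0, which factors as (x - (4))(x - (1)) = 0.
Roots r₁ = 4, r₂ = 1 (distinct).
General solution: s(n) = A·(4)^n + B·(1)^n.
From s(0) = 2: A + B = 2.
From s(1) = 5: 4A + B = 5.
Solving: A = 1, B = 1.
So s(n) = 4^{n} + 1.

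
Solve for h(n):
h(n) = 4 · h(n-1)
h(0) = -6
Pure geometric recurrence with ratio 4.
By induction h(n) = h(0) · (4)^n = - 6 \cdot 4^{n}.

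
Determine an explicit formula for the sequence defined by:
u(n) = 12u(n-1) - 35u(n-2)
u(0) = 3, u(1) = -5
Characteristic equation: x² - 12x + 35 = 0, which factors as (x - (7))(x - (5)) = 0.
Roots r₁ = 7, r₂ = 5 (distinct).
General solution: u(n) = A·(7)^n + B·(5)^n.
From u(0) = 3: A + B = 3.
From u(1) = -5: 7A + 5B = -5.
Solving: A = -10, B = 13.
So u(n) = 13 \cdot 5^{n} - 10 \cdot 7^{n}.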